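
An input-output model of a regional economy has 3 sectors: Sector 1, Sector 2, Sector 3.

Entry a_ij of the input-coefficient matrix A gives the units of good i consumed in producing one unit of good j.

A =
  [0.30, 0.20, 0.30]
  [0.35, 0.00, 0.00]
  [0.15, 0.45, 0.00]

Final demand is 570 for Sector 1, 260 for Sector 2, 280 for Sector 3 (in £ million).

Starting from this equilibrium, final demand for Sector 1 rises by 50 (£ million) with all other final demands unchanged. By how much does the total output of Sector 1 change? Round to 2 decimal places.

Δx_1 = 92.98

I − A =
  [   0.70    -0.20    -0.30]
  [  -0.35     1.00     0.00]
  [  -0.15    -0.45     1.00]
Cofactors of I−A, C_ij = (−1)^(i+j)·(minor ij) (rows/columns in the sector order above):
  C_11 = (1.00)(1.00) − (0.00)(-0.45) = 1.0000
  C_12 = −[(-0.35)(1.00) − (0.00)(-0.15)] = 0.3500
  C_13 = (-0.35)(-0.45) − (1.00)(-0.15) = 0.3075
  C_21 = −[(-0.20)(1.00) − (-0.30)(-0.45)] = 0.3350
  C_22 = (0.70)(1.00) − (-0.30)(-0.15) = 0.6550
  C_23 = −[(0.70)(-0.45) − (-0.20)(-0.15)] = 0.3450
  C_31 = (-0.20)(0.00) − (-0.30)(1.00) = 0.3000
  C_32 = −[(0.70)(0.00) − (-0.30)(-0.35)] = 0.1050
  C_33 = (0.70)(1.00) − (-0.20)(-0.35) = 0.6300
det(I−A) = Σ_j (I−A)_1j·C_1j = (0.70)(1.0000) + (-0.20)(0.3500) + (-0.30)(0.3075) = 0.53775
adj(I−A) = Cᵀ =
  [ 1.0000   0.3350   0.3000]
  [ 0.3500   0.6550   0.1050]
  [ 0.3075   0.3450   0.6300]
(I − A)⁻¹ = adj(I−A) / det(I−A) ≈
  [   1.8596     0.6230     0.5579]
  [   0.6509     1.2180     0.1953]
  [   0.5718     0.6416     1.1715]
Δx = (I − A)⁻¹ Δd with Δd having +50 in the Sector 1 component and 0 elsewhere.
So Δx_1 = L_11 · (+50), where L_11 = adj(I−A)_11 / det(I−A) = 1.0000 / 0.53775.
Δx_1 = 1.0000 × (+50) / 0.53775 = 50.00 / 0.53775 ≈ 92.98.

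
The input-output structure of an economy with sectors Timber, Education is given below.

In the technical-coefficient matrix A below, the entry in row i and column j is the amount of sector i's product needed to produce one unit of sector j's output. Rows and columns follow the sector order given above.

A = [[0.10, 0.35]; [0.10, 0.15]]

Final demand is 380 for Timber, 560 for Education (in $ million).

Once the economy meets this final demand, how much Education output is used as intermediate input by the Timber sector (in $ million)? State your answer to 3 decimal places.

z_21 = 71.096

I − A =
  [   0.90    -0.35]
  [  -0.10     0.85]
det(I−A) = (0.90)(0.85) − (-0.35)(-0.10) = 0.7300
adj(I−A) = [[0.85, 0.35], [0.10, 0.90]]
(I − A)⁻¹ = adj(I−A) / det(I−A) ≈
  [   1.1644     0.4795]
  [   0.1370     1.2329]
First solve x = (I − A)⁻¹ d = adj(I−A)·d / det(I−A); in particular x_1 = (0.85·380 + 0.35·560) / 0.7300 = 519.00 / 0.7300 ≈ 710.95890.
Intermediate flow from 2 to 1: z_21 = a_21 · x_1 = 0.10 × 519.00 / 0.7300 = 51.90 / 0.7300 ≈ 71.096.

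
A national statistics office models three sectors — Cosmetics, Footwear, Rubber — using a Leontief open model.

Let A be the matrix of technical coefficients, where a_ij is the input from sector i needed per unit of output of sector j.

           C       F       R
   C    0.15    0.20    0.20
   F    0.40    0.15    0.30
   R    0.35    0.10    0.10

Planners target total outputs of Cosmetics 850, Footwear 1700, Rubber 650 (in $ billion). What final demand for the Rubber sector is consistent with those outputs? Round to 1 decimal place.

I − A =
  [   0.85    -0.20    -0.20]
  [  -0.40     0.85    -0.30]
  [  -0.35    -0.10     0.90]
d = (I − A) x:
  d_C = (+0.85)·850 + (-0.20)·1700 + (-0.20)·650 = 252.5
  d_F = (-0.40)·850 + (+0.85)·1700 + (-0.30)·650 = 910.0
  d_R = (-0.35)·850 + (-0.10)·1700 + (+0.90)·650 = 117.5

d_R = 117.5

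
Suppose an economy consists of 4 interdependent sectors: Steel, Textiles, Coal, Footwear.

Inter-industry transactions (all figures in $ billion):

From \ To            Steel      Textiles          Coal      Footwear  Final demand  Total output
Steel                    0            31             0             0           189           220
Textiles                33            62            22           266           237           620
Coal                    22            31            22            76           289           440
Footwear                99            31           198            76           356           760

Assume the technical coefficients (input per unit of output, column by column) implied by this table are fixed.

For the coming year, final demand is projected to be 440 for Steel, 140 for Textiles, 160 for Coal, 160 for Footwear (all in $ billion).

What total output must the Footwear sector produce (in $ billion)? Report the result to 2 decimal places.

x_4 = 588.54

Technical coefficients a_ij = z_ij / X_j:
  a_11 = 0/220 = 0.00, a_21 = 33/220 = 0.15, a_31 = 22/220 = 0.10, a_41 = 99/220 = 0.45
  a_12 = 31/620 = 0.05, a_22 = 62/620 = 0.10, a_32 = 31/620 = 0.05, a_42 = 31/620 = 0.05
  a_13 = 0/440 = 0.00, a_23 = 22/440 = 0.05, a_33 = 22/440 = 0.05, a_43 = 198/440 = 0.45
  a_14 = 0/760 = 0.00, a_24 = 266/760 = 0.35, a_34 = 76/760 = 0.10, a_44 = 76/760 = 0.10
I − A =
  [   1.00    -0.05     0.00     0.00]
  [  -0.15     0.90    -0.05    -0.35]
  [  -0.10    -0.05     0.95    -0.10]
  [  -0.45    -0.05    -0.45     0.90]
Compute the cofactors C_ij = (−1)^(i+j)·(3×3 minor ij) of I−A; the adjugate is their transpose:
adj(I−A) = Cᵀ =
  [ 0.702000   0.040500   0.010125   0.016875]
  [ 0.293625   0.810000   0.202500   0.337500]
  [ 0.135125   0.056750   0.777875   0.108500]
  [ 0.434875   0.093625   0.405250   0.845125]
det(I−A) = Σ_j (I−A)_1j·C_1j = (1.00)(0.702000) + (-0.05)(0.293625) + (0.00)(0.135125) + (0.00)(0.434875) = 0.68731875
(I − A)⁻¹ = adj(I−A) / det(I−A) ≈
  [   1.0214     0.0589     0.0147     0.0246]
  [   0.4272     1.1785     0.2946     0.4910]
  [   0.1966     0.0826     1.1318     0.1579]
  [   0.6327     0.1362     0.5896     1.2296]
x = (I − A)⁻¹ d = adj(I−A)·d / det(I−A), with det(I−A) = 0.68731875:
  x_1 = (0.702000·440 + 0.040500·140 + 0.010125·160 + 0.016875·160) / 0.68731875 = 318.87 / 0.68731875 ≈ 463.93
  x_2 = (0.293625·440 + 0.810000·140 + 0.202500·160 + 0.337500·160) / 0.68731875 = 328.995 / 0.68731875 ≈ 478.66
  x_3 = (0.135125·440 + 0.056750·140 + 0.777875·160 + 0.108500·160) / 0.68731875 = 209.22 / 0.68731875 ≈ 304.40
  x_4 = (0.434875·440 + 0.093625·140 + 0.405250·160 + 0.845125·160) / 0.68731875 = 404.5125 / 0.68731875 ≈ 588.54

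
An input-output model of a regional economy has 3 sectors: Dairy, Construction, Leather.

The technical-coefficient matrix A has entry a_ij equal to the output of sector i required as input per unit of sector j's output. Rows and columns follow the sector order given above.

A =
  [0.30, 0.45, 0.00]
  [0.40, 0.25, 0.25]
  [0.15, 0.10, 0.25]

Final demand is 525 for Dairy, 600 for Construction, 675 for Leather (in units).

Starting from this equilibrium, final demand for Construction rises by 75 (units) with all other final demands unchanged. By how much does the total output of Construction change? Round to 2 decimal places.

I − A =
  [   0.70    -0.45     0.00]
  [  -0.40     0.75    -0.25]
  [  -0.15    -0.10     0.75]
Cofactors of I−A, C_ij = (−1)^(i+j)·(minor ij) (rows/columns in the sector order above):
  C_11 = (0.75)(0.75) − (-0.25)(-0.10) = 0.5375
  C_12 = −[(-0.40)(0.75) − (-0.25)(-0.15)] = 0.3375
  C_13 = (-0.40)(-0.10) − (0.75)(-0.15) = 0.1525
  C_21 = −[(-0.45)(0.75) − (0.00)(-0.10)] = 0.3375
  C_22 = (0.70)(0.75) − (0.00)(-0.15) = 0.5250
  C_23 = −[(0.70)(-0.10) − (-0.45)(-0.15)] = 0.1375
  C_31 = (-0.45)(-0.25) − (0.00)(0.75) = 0.1125
  C_32 = −[(0.70)(-0.25) − (0.00)(-0.40)] = 0.1750
  C_33 = (0.70)(0.75) − (-0.45)(-0.40) = 0.3450
det(I−A) = Σ_j (I−A)_1j·C_1j = (0.70)(0.5375) + (-0.45)(0.3375) + (0.00)(0.1525) = 0.224375
adj(I−A) = Cᵀ =
  [ 0.5375   0.3375   0.1125]
  [ 0.3375   0.5250   0.1750]
  [ 0.1525   0.1375   0.3450]
(I − A)⁻¹ = adj(I−A) / det(I−A) ≈
  [   2.3955     1.5042     0.5014]
  [   1.5042     2.3398     0.7799]
  [   0.6797     0.6128     1.5376]
Δx = (I − A)⁻¹ Δd with Δd having +75 in the Construction component and 0 elsewhere.
So Δx_2 = L_22 · (+75), where L_22 = adj(I−A)_22 / det(I−A) = 0.5250 / 0.224375.
Δx_2 = 0.5250 × (+75) / 0.224375 = 39.375 / 0.224375 ≈ 175.49.

Δx_2 = 175.49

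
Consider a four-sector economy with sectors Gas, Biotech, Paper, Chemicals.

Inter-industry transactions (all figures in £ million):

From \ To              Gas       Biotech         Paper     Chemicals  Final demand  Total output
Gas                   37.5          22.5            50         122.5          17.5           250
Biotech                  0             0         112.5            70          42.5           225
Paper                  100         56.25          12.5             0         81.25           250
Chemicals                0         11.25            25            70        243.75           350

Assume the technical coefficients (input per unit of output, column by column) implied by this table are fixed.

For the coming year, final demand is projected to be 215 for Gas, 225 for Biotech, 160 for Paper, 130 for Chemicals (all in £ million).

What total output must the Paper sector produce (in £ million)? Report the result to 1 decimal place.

x_3 = 535.4

Technical coefficients a_ij = z_ij / X_j:
  a_11 = 37.5/250 = 0.15, a_21 = 0/250 = 0.00, a_31 = 100/250 = 0.40, a_41 = 0/250 = 0.00
  a_12 = 22.5/225 = 0.10, a_22 = 0/225 = 0.00, a_32 = 56.25/225 = 0.25, a_42 = 11.25/225 = 0.05
  a_13 = 50/250 = 0.20, a_23 = 112.5/250 = 0.45, a_33 = 12.5/250 = 0.05, a_43 = 25/250 = 0.10
  a_14 = 122.5/350 = 0.35, a_24 = 70/350 = 0.20, a_34 = 0/350 = 0.00, a_44 = 70/350 = 0.20
I − A =
  [   0.85    -0.10    -0.20    -0.35]
  [   0.00     1.00    -0.45    -0.20]
  [  -0.40    -0.25     0.95     0.00]
  [   0.00    -0.05    -0.10     0.80]
Compute the cofactors C_ij = (−1)^(i+j)·(3×3 minor ij) of I−A; the adjugate is their transpose:
adj(I−A) = Cᵀ =
  [ 0.655500   0.141375   0.238875   0.322125]
  [ 0.152000   0.568000   0.323000   0.208500]
  [ 0.316000   0.209000   0.671500   0.190500]
  [ 0.049000   0.061625   0.104125   0.613875]
det(I−A) = Σ_j (I−A)_1j·C_1j = (0.85)(0.655500) + (-0.10)(0.152000) + (-0.20)(0.316000) + (-0.35)(0.049000) = 0.461625
(I − A)⁻¹ = adj(I−A) / det(I−A) ≈
  [   1.4200     0.3063     0.5175     0.6978]
  [   0.3293     1.2304     0.6997     0.4517]
  [   0.6845     0.4527     1.4546     0.4127]
  [   0.1061     0.1335     0.2256     1.3298]
x = (I − A)⁻¹ d = adj(I−A)·d / det(I−A), with det(I−A) = 0.461625:
  x_1 = (0.655500·215 + 0.141375·225 + 0.238875·160 + 0.322125·130) / 0.461625 = 252.838125 / 0.461625 ≈ 547.7
  x_2 = (0.152000·215 + 0.568000·225 + 0.323000·160 + 0.208500·130) / 0.461625 = 239.265 / 0.461625 ≈ 518.3
  x_3 = (0.316000·215 + 0.209000·225 + 0.671500·160 + 0.190500·130) / 0.461625 = 247.17 / 0.461625 ≈ 535.4
  x_4 = (0.049000·215 + 0.061625·225 + 0.104125·160 + 0.613875·130) / 0.461625 = 120.864375 / 0.461625 ≈ 261.8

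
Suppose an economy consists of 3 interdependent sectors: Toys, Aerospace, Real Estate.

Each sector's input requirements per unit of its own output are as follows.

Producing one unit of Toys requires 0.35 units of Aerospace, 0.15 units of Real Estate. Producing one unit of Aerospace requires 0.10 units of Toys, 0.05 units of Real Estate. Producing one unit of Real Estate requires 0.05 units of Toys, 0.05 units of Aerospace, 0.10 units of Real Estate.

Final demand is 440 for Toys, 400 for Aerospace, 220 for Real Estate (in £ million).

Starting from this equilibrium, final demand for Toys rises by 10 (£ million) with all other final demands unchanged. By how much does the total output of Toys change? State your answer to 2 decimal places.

Δx_1 = 10.47

I − A =
  [   1.00    -0.10    -0.05]
  [  -0.35     1.00    -0.05]
  [  -0.15    -0.05     0.90]
Cofactors of I−A, C_ij = (−1)^(i+j)·(minor ij) (rows/columns in the sector order above):
  C_11 = (1.00)(0.90) − (-0.05)(-0.05) = 0.8975
  C_12 = −[(-0.35)(0.90) − (-0.05)(-0.15)] = 0.3225
  C_13 = (-0.35)(-0.05) − (1.00)(-0.15) = 0.1675
  C_21 = −[(-0.10)(0.90) − (-0.05)(-0.05)] = 0.0925
  C_22 = (1.00)(0.90) − (-0.05)(-0.15) = 0.8925
  C_23 = −[(1.00)(-0.05) − (-0.10)(-0.15)] = 0.0650
  C_31 = (-0.10)(-0.05) − (-0.05)(1.00) = 0.0550
  C_32 = −[(1.00)(-0.05) − (-0.05)(-0.35)] = 0.0675
  C_33 = (1.00)(1.00) − (-0.10)(-0.35) = 0.9650
det(I−A) = Σ_j (I−A)_1j·C_1j = (1.00)(0.8975) + (-0.10)(0.3225) + (-0.05)(0.1675) = 0.856875
adj(I−A) = Cᵀ =
  [ 0.8975   0.0925   0.0550]
  [ 0.3225   0.8925   0.0675]
  [ 0.1675   0.0650   0.9650]
(I − A)⁻¹ = adj(I−A) / det(I−A) ≈
  [   1.0474     0.1080     0.0642]
  [   0.3764     1.0416     0.0788]
  [   0.1955     0.0759     1.1262]
Δx = (I − A)⁻¹ Δd with Δd having +10 in the Toys component and 0 elsewhere.
So Δx_1 = L_11 · (+10), where L_11 = adj(I−A)_11 / det(I−A) = 0.8975 / 0.856875.
Δx_1 = 0.8975 × (+10) / 0.856875 = 8.975 / 0.856875 ≈ 10.47.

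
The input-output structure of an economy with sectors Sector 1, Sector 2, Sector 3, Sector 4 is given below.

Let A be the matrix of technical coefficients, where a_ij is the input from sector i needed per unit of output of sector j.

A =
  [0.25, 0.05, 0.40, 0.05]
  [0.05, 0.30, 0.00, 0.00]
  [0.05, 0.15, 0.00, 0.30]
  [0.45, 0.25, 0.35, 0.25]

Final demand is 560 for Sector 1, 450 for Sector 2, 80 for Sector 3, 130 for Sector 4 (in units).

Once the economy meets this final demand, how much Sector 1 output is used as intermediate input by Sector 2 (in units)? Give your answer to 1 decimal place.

I − A =
  [   0.75    -0.05    -0.40    -0.05]
  [  -0.05     0.70     0.00     0.00]
  [  -0.05    -0.15     1.00    -0.30]
  [  -0.45    -0.25    -0.35     0.75]
Compute the cofactors C_ij = (−1)^(i+j)·(3×3 minor ij) of I−A; the adjugate is their transpose:
adj(I−A) = Cᵀ =
  [ 0.451500   0.122375   0.222250   0.119000]
  [ 0.032250   0.391375   0.015875   0.008500]
  [ 0.130125   0.146500   0.375500   0.158875]
  [ 0.342375   0.272250   0.313875   0.505500]
det(I−A) = Σ_j (I−A)_1j·C_1j = (0.75)(0.451500) + (-0.05)(0.032250) + (-0.40)(0.130125) + (-0.05)(0.342375) = 0.26784375
(I − A)⁻¹ = adj(I−A) / det(I−A) ≈
  [   1.6857     0.4569     0.8298     0.4443]
  [   0.1204     1.4612     0.0593     0.0317]
  [   0.4858     0.5470     1.4019     0.5932]
  [   1.2783     1.0165     1.1719     1.8873]
First solve x = (I − A)⁻¹ d = adj(I−A)·d / det(I−A); in particular x_2 = (0.032250·560 + 0.391375·450 + 0.015875·80 + 0.008500·130) / 0.26784375 = 196.55375 / 0.26784375 ≈ 733.837.
Intermediate flow from 1 to 2: z_12 = a_12 · x_2 = 0.05 × 196.55375 / 0.26784375 = 9.8276875 / 0.26784375 ≈ 36.7.

z_12 = 36.7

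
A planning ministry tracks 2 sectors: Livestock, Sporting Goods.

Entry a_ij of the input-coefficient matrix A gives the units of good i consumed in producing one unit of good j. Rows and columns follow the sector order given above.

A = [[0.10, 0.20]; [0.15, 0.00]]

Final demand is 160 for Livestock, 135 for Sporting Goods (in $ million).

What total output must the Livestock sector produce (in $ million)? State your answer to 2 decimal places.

x_L = 214.94

I − A =
  [   0.90    -0.20]
  [  -0.15     1.00]
det(I−A) = (0.90)(1.00) − (-0.20)(-0.15) = 0.8700
adj(I−A) = [[1.00, 0.20], [0.15, 0.90]]
(I − A)⁻¹ = adj(I−A) / det(I−A) ≈
  [   1.1494     0.2299]
  [   0.1724     1.0345]
x = (I − A)⁻¹ d = adj(I−A)·d / det(I−A), with det(I−A) = 0.8700:
  x_L = (1.00·160 + 0.20·135) / 0.8700 = 187.00 / 0.8700 ≈ 214.94
  x_S = (0.15·160 + 0.90·135) / 0.8700 = 145.50 / 0.8700 ≈ 167.24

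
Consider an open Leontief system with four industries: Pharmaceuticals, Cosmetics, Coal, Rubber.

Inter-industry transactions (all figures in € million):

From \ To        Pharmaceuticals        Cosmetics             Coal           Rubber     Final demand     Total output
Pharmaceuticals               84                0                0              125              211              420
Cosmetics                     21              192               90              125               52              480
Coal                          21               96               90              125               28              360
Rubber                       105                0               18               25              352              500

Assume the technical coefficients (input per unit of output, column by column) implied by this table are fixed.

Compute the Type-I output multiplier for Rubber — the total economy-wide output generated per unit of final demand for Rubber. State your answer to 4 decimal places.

m_4 = 2.9667

Technical coefficients a_ij = z_ij / X_j:
  a_11 = 84/420 = 0.20, a_21 = 21/420 = 0.05, a_31 = 21/420 = 0.05, a_41 = 105/420 = 0.25
  a_12 = 0/480 = 0.00, a_22 = 192/480 = 0.40, a_32 = 96/480 = 0.20, a_42 = 0/480 = 0.00
  a_13 = 0/360 = 0.00, a_23 = 90/360 = 0.25, a_33 = 90/360 = 0.25, a_43 = 18/360 = 0.05
  a_14 = 125/500 = 0.25, a_24 = 125/500 = 0.25, a_34 = 125/500 = 0.25, a_44 = 25/500 = 0.05
I − A =
  [   0.80     0.00     0.00    -0.25]
  [  -0.05     0.60    -0.25    -0.25]
  [  -0.05    -0.20     0.75    -0.25]
  [  -0.25     0.00    -0.05     0.95]
Compute the cofactors C_ij = (−1)^(i+j)·(3×3 minor ij) of I−A; the adjugate is their transpose:
adj(I−A) = Cᵀ =
  [ 0.3700   0.0025   0.0075   0.1000]
  [ 0.1100   0.5125   0.1850   0.2125]
  [ 0.0880   0.1395   0.4185   0.1700]
  [ 0.1020   0.0080   0.0240   0.3200]
det(I−A) = Σ_j (I−A)_1j·C_1j = (0.80)(0.3700) + (0.00)(0.1100) + (0.00)(0.0880) + (-0.25)(0.1020) = 0.2705
(I − A)⁻¹ = adj(I−A) / det(I−A) ≈
  [   1.36784     0.00924     0.02773     0.36969]
  [   0.40665     1.89464     0.68392     0.78558]
  [   0.32532     0.51571     1.54713     0.62847]
  [   0.37708     0.02957     0.08872     1.18299]
The output multiplier for sector j is the column-j sum of the Leontief inverse (I − A)⁻¹ = adj(I−A) / det(I−A).
Column 4 of adj(I−A): (0.1000, 0.2125, 0.1700, 0.3200); det(I−A) = 0.2705.
m_4 = (0.1000 + 0.2125 + 0.1700 + 0.3200) / 0.2705 = 0.8025 / 0.2705 ≈ 2.9667.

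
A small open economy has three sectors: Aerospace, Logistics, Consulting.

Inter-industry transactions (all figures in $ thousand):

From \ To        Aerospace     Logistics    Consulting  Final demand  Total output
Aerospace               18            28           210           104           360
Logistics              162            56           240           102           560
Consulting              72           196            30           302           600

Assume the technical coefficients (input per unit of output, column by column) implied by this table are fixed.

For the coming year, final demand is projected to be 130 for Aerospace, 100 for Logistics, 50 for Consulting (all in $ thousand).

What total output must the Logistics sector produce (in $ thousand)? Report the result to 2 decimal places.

x_L = 328.70

Technical coefficients a_ij = z_ij / X_j:
  a_AA = 18/360 = 0.05, a_LA = 162/360 = 0.45, a_CA = 72/360 = 0.20
  a_AL = 28/560 = 0.05, a_LL = 56/560 = 0.10, a_CL = 196/560 = 0.35
  a_AC = 210/600 = 0.35, a_LC = 240/600 = 0.40, a_CC = 30/600 = 0.05
I − A =
  [   0.95    -0.05    -0.35]
  [  -0.45     0.90    -0.40]
  [  -0.20    -0.35     0.95]
Cofactors of I−A, C_ij = (−1)^(i+j)·(minor ij) (rows/columns in the sector order above):
  C_11 = (0.90)(0.95) − (-0.40)(-0.35) = 0.7150
  C_12 = −[(-0.45)(0.95) − (-0.40)(-0.20)] = 0.5075
  C_13 = (-0.45)(-0.35) − (0.90)(-0.20) = 0.3375
  C_21 = −[(-0.05)(0.95) − (-0.35)(-0.35)] = 0.1700
  C_22 = (0.95)(0.95) − (-0.35)(-0.20) = 0.8325
  C_23 = −[(0.95)(-0.35) − (-0.05)(-0.20)] = 0.3425
  C_31 = (-0.05)(-0.40) − (-0.35)(0.90) = 0.3350
  C_32 = −[(0.95)(-0.40) − (-0.35)(-0.45)] = 0.5375
  C_33 = (0.95)(0.90) − (-0.05)(-0.45) = 0.8325
det(I−A) = Σ_j (I−A)_1j·C_1j = (0.95)(0.7150) + (-0.05)(0.5075) + (-0.35)(0.3375) = 0.53575
adj(I−A) = Cᵀ =
  [ 0.7150   0.1700   0.3350]
  [ 0.5075   0.8325   0.5375]
  [ 0.3375   0.3425   0.8325]
(I − A)⁻¹ = adj(I−A) / det(I−A) ≈
  [   1.3346     0.3173     0.6253]
  [   0.9473     1.5539     1.0033]
  [   0.6300     0.6393     1.5539]
x = (I − A)⁻¹ d = adj(I−A)·d / det(I−A), with det(I−A) = 0.53575:
  x_A = (0.7150·130 + 0.1700·100 + 0.3350·50) / 0.53575 = 126.70 / 0.53575 ≈ 236.49
  x_L = (0.5075·130 + 0.8325·100 + 0.5375·50) / 0.53575 = 176.10 / 0.53575 ≈ 328.70
  x_C = (0.3375·130 + 0.3425·100 + 0.8325·50) / 0.53575 = 119.75 / 0.53575 ≈ 223.52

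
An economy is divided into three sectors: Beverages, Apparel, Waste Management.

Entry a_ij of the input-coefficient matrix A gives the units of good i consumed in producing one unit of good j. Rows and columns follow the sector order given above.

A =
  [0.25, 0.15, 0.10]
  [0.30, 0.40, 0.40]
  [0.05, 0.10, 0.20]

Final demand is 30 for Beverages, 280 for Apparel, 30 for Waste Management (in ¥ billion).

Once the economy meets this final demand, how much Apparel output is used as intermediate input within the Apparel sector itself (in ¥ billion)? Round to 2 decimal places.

z_22 = 258.67

I − A =
  [   0.75    -0.15    -0.10]
  [  -0.30     0.60    -0.40]
  [  -0.05    -0.10     0.80]
Cofactors of I−A, C_ij = (−1)^(i+j)·(minor ij) (rows/columns in the sector order above):
  C_11 = (0.60)(0.80) − (-0.40)(-0.10) = 0.4400
  C_12 = −[(-0.30)(0.80) − (-0.40)(-0.05)] = 0.2600
  C_13 = (-0.30)(-0.10) − (0.60)(-0.05) = 0.0600
  C_21 = −[(-0.15)(0.80) − (-0.10)(-0.10)] = 0.1300
  C_22 = (0.75)(0.80) − (-0.10)(-0.05) = 0.5950
  C_23 = −[(0.75)(-0.10) − (-0.15)(-0.05)] = 0.0825
  C_31 = (-0.15)(-0.40) − (-0.10)(0.60) = 0.1200
  C_32 = −[(0.75)(-0.40) − (-0.10)(-0.30)] = 0.3300
  C_33 = (0.75)(0.60) − (-0.15)(-0.30) = 0.4050
det(I−A) = Σ_j (I−A)_1j·C_1j = (0.75)(0.4400) + (-0.15)(0.2600) + (-0.10)(0.0600) = 0.2850
adj(I−A) = Cᵀ =
  [ 0.4400   0.1300   0.1200]
  [ 0.2600   0.5950   0.3300]
  [ 0.0600   0.0825   0.4050]
(I − A)⁻¹ = adj(I−A) / det(I−A) ≈
  [   1.5439     0.4561     0.4211]
  [   0.9123     2.0877     1.1579]
  [   0.2105     0.2895     1.4211]
First solve x = (I − A)⁻¹ d = adj(I−A)·d / det(I−A); in particular x_2 = (0.2600·30 + 0.5950·280 + 0.3300·30) / 0.2850 = 184.30 / 0.2850 ≈ 646.6667.
Intermediate flow from 2 to 2: z_22 = a_22 · x_2 = 0.40 × 184.30 / 0.2850 = 73.72 / 0.2850 ≈ 258.67.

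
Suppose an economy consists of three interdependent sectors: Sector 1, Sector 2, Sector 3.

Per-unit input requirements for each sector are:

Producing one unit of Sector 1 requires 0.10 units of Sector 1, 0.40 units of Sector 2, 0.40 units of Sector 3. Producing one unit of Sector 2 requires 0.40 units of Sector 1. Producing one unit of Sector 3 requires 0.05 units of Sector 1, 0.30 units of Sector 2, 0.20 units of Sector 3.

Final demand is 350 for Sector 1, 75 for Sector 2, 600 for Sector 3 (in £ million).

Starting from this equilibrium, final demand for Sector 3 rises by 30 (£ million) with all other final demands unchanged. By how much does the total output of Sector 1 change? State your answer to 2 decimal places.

I − A =
  [   0.90    -0.40    -0.05]
  [  -0.40     1.00    -0.30]
  [  -0.40     0.00     0.80]
Cofactors of I−A, C_ij = (−1)^(i+j)·(minor ij) (rows/columns in the sector order above):
  C_11 = (1.00)(0.80) − (-0.30)(0.00) = 0.8000
  C_12 = −[(-0.40)(0.80) − (-0.30)(-0.40)] = 0.4400
  C_13 = (-0.40)(0.00) − (1.00)(-0.40) = 0.4000
  C_21 = −[(-0.40)(0.80) − (-0.05)(0.00)] = 0.3200
  C_22 = (0.90)(0.80) − (-0.05)(-0.40) = 0.7000
  C_23 = −[(0.90)(0.00) − (-0.40)(-0.40)] = 0.1600
  C_31 = (-0.40)(-0.30) − (-0.05)(1.00) = 0.1700
  C_32 = −[(0.90)(-0.30) − (-0.05)(-0.40)] = 0.2900
  C_33 = (0.90)(1.00) − (-0.40)(-0.40) = 0.7400
det(I−A) = Σ_j (I−A)_1j·C_1j = (0.90)(0.8000) + (-0.40)(0.4400) + (-0.05)(0.4000) = 0.5240
adj(I−A) = Cᵀ =
  [ 0.8000   0.3200   0.1700]
  [ 0.4400   0.7000   0.2900]
  [ 0.4000   0.1600   0.7400]
(I − A)⁻¹ = adj(I−A) / det(I−A) ≈
  [   1.5267     0.6107     0.3244]
  [   0.8397     1.3359     0.5534]
  [   0.7634     0.3053     1.4122]
Δx = (I − A)⁻¹ Δd with Δd having +30 in the Sector 3 component and 0 elsewhere.
So Δx_1 = L_13 · (+30), where L_13 = adj(I−A)_13 / det(I−A) = 0.1700 / 0.5240.
Δx_1 = 0.1700 × (+30) / 0.5240 = 5.10 / 0.5240 ≈ 9.73.

Δx_1 = 9.73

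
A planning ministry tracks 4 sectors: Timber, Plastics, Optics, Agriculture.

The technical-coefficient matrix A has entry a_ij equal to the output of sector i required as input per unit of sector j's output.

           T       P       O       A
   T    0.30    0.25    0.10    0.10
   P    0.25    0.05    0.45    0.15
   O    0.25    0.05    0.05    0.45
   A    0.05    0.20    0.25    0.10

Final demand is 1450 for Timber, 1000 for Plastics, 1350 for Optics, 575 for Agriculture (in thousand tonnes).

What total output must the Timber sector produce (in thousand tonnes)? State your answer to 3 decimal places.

x_T = 5004.224

I − A =
  [   0.70    -0.25    -0.10    -0.10]
  [  -0.25     0.95    -0.45    -0.15]
  [  -0.25    -0.05     0.95    -0.45]
  [  -0.05    -0.20    -0.25     0.90]
Compute the cofactors C_ij = (−1)^(i+j)·(3×3 minor ij) of I−A; the adjugate is their transpose:
adj(I−A) = Cᵀ =
  [ 0.614250   0.219375   0.225875   0.217750]
  [ 0.313500   0.484000   0.337000   0.284000]
  [ 0.261750   0.161125   0.509625   0.310750]
  [ 0.176500   0.164500   0.229000   0.503500]
det(I−A) = Σ_j (I−A)_1j·C_1j = (0.70)(0.614250) + (-0.25)(0.313500) + (-0.10)(0.261750) + (-0.10)(0.176500) = 0.307775
(I − A)⁻¹ = adj(I−A) / det(I−A) ≈
  [   1.9958     0.7128     0.7339     0.7075]
  [   1.0186     1.5726     1.0950     0.9228]
  [   0.8505     0.5235     1.6558     1.0097]
  [   0.5735     0.5345     0.7441     1.6359]
x = (I − A)⁻¹ d = adj(I−A)·d / det(I−A), with det(I−A) = 0.307775:
  x_T = (0.614250·1450 + 0.219375·1000 + 0.225875·1350 + 0.217750·575) / 0.307775 = 1540.175 / 0.307775 ≈ 5004.224
  x_P = (0.313500·1450 + 0.484000·1000 + 0.337000·1350 + 0.284000·575) / 0.307775 = 1556.825 / 0.307775 ≈ 5058.322
  x_O = (0.261750·1450 + 0.161125·1000 + 0.509625·1350 + 0.310750·575) / 0.307775 = 1407.3375 / 0.307775 ≈ 4572.618
  x_A = (0.176500·1450 + 0.164500·1000 + 0.229000·1350 + 0.503500·575) / 0.307775 = 1019.0875 / 0.307775 ≈ 3311.145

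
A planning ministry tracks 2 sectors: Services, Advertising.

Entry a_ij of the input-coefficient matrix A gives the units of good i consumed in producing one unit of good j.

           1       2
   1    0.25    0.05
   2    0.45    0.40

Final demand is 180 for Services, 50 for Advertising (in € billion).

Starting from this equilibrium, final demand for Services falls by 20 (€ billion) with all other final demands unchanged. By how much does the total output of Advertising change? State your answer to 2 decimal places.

I − A =
  [   0.75    -0.05]
  [  -0.45     0.60]
det(I−A) = (0.75)(0.60) − (-0.05)(-0.45) = 0.4275
adj(I−A) = [[0.60, 0.05], [0.45, 0.75]]
(I − A)⁻¹ = adj(I−A) / det(I−A) ≈
  [   1.4035     0.1170]
  [   1.0526     1.7544]
Δx = (I − A)⁻¹ Δd with Δd having -20 in the Services component and 0 elsewhere.
So Δx_2 = L_21 · (-20), where L_21 = adj(I−A)_21 / det(I−A) = 0.45 / 0.4275.
Δx_2 = 0.45 × (-20) / 0.4275 = -9.00 / 0.4275 ≈ -21.05.

Δx_2 = -21.05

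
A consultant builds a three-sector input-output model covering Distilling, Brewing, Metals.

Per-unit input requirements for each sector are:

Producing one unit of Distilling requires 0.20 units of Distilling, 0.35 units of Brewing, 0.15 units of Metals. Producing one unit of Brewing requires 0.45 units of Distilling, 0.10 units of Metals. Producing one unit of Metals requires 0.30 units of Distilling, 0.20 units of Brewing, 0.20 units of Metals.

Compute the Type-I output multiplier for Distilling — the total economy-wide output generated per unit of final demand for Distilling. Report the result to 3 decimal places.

I − A =
  [   0.80    -0.45    -0.30]
  [  -0.35     1.00    -0.20]
  [  -0.15    -0.10     0.80]
Cofactors of I−A, C_ij = (−1)^(i+j)·(minor ij) (rows/columns in the sector order above):
  C_11 = (1.00)(0.80) − (-0.20)(-0.10) = 0.7800
  C_12 = −[(-0.35)(0.80) − (-0.20)(-0.15)] = 0.3100
  C_13 = (-0.35)(-0.10) − (1.00)(-0.15) = 0.1850
  C_21 = −[(-0.45)(0.80) − (-0.30)(-0.10)] = 0.3900
  C_22 = (0.80)(0.80) − (-0.30)(-0.15) = 0.5950
  C_23 = −[(0.80)(-0.10) − (-0.45)(-0.15)] = 0.1475
  C_31 = (-0.45)(-0.20) − (-0.30)(1.00) = 0.3900
  C_32 = −[(0.80)(-0.20) − (-0.30)(-0.35)] = 0.2650
  C_33 = (0.80)(1.00) − (-0.45)(-0.35) = 0.6425
det(I−A) = Σ_j (I−A)_1j·C_1j = (0.80)(0.7800) + (-0.45)(0.3100) + (-0.30)(0.1850) = 0.4290
adj(I−A) = Cᵀ =
  [ 0.7800   0.3900   0.3900]
  [ 0.3100   0.5950   0.2650]
  [ 0.1850   0.1475   0.6425]
(I − A)⁻¹ = adj(I−A) / det(I−A) ≈
  [   1.8182     0.9091     0.9091]
  [   0.7226     1.3869     0.6177]
  [   0.4312     0.3438     1.4977]
The output multiplier for sector j is the column-j sum of the Leontief inverse (I − A)⁻¹ = adj(I−A) / det(I−A).
Column 1 of adj(I−A): (0.7800, 0.3100, 0.1850); det(I−A) = 0.4290.
m_1 = (0.7800 + 0.3100 + 0.1850) / 0.4290 = 1.275 / 0.4290 ≈ 2.972.

m_1 = 2.972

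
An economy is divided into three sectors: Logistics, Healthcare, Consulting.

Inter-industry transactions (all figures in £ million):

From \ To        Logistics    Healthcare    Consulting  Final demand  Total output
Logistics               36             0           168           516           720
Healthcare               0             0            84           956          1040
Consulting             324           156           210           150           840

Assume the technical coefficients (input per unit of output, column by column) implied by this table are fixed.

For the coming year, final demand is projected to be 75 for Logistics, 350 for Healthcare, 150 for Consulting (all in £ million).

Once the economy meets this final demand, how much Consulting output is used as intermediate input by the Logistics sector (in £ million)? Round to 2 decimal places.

z_CL = 70.75

Technical coefficients a_ij = z_ij / X_j:
  a_LL = 36/720 = 0.05, a_HL = 0/720 = 0.00, a_CL = 324/720 = 0.45
  a_LH = 0/1040 = 0.00, a_HH = 0/1040 = 0.00, a_CH = 156/1040 = 0.15
  a_LC = 168/840 = 0.20, a_HC = 84/840 = 0.10, a_CC = 210/840 = 0.25
I − A =
  [   0.95     0.00    -0.20]
  [   0.00     1.00    -0.10]
  [  -0.45    -0.15     0.75]
Cofactors of I−A, C_ij = (−1)^(i+j)·(minor ij) (rows/columns in the sector order above):
  C_11 = (1.00)(0.75) − (-0.10)(-0.15) = 0.7350
  C_12 = −[(0.00)(0.75) − (-0.10)(-0.45)] = 0.0450
  C_13 = (0.00)(-0.15) − (1.00)(-0.45) = 0.4500
  C_21 = −[(0.00)(0.75) − (-0.20)(-0.15)] = 0.0300
  C_22 = (0.95)(0.75) − (-0.20)(-0.45) = 0.6225
  C_23 = −[(0.95)(-0.15) − (0.00)(-0.45)] = 0.1425
  C_31 = (0.00)(-0.10) − (-0.20)(1.00) = 0.2000
  C_32 = −[(0.95)(-0.10) − (-0.20)(0.00)] = 0.0950
  C_33 = (0.95)(1.00) − (0.00)(0.00) = 0.9500
det(I−A) = Σ_j (I−A)_1j·C_1j = (0.95)(0.7350) + (0.00)(0.0450) + (-0.20)(0.4500) = 0.60825
adj(I−A) = Cᵀ =
  [ 0.7350   0.0300   0.2000]
  [ 0.0450   0.6225   0.0950]
  [ 0.4500   0.1425   0.9500]
(I − A)⁻¹ = adj(I−A) / det(I−A) ≈
  [   1.2084     0.0493     0.3288]
  [   0.0740     1.0234     0.1562]
  [   0.7398     0.2343     1.5619]
First solve x = (I − A)⁻¹ d = adj(I−A)·d / det(I−A); in particular x_L = (0.7350·75 + 0.0300·350 + 0.2000·150) / 0.60825 = 95.625 / 0.60825 ≈ 157.2133.
Intermediate flow from C to L: z_CL = a_CL · x_L = 0.45 × 95.625 / 0.60825 = 43.03125 / 0.60825 ≈ 70.75.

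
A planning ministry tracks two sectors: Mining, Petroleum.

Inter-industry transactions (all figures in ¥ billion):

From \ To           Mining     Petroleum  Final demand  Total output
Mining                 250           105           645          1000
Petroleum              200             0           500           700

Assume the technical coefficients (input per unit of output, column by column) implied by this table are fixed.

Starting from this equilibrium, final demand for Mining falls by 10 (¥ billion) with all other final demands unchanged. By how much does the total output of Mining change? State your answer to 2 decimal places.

Δx_M = -13.89

Technical coefficients a_ij = z_ij / X_j:
  a_MM = 250/1000 = 0.25, a_PM = 200/1000 = 0.20
  a_MP = 105/700 = 0.15, a_PP = 0/700 = 0.00
I − A =
  [   0.75    -0.15]
  [  -0.20     1.00]
det(I−A) = (0.75)(1.00) − (-0.15)(-0.20) = 0.7200
adj(I−A) = [[1.00, 0.15], [0.20, 0.75]]
(I − A)⁻¹ = adj(I−A) / det(I−A) ≈
  [   1.3889     0.2083]
  [   0.2778     1.0417]
Δx = (I − A)⁻¹ Δd with Δd having -10 in the Mining component and 0 elsewhere.
So Δx_M = L_MM · (-10), where L_MM = adj(I−A)_MM / det(I−A) = 1.00 / 0.7200.
Δx_M = 1.00 × (-10) / 0.7200 = -10.00 / 0.7200 ≈ -13.89.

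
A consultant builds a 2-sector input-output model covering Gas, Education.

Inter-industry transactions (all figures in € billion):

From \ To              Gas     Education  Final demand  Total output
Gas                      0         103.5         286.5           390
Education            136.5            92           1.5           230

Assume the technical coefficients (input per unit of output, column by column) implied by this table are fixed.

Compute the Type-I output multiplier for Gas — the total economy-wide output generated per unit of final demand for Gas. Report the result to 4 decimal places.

Technical coefficients a_ij = z_ij / X_j:
  a_11 = 0/390 = 0.00, a_21 = 136.5/390 = 0.35
  a_12 = 103.5/230 = 0.45, a_22 = 92/230 = 0.40
I − A =
  [   1.00    -0.45]
  [  -0.35     0.60]
det(I−A) = (1.00)(0.60) − (-0.45)(-0.35) = 0.4425
adj(I−A) = [[0.60, 0.45], [0.35, 1.00]]
(I − A)⁻¹ = adj(I−A) / det(I−A) ≈
  [   1.35593     1.01695]
  [   0.79096     2.25989]
The output multiplier for sector j is the column-j sum of the Leontief inverse (I − A)⁻¹ = adj(I−A) / det(I−A).
Column 1 of adj(I−A): (0.60, 0.35); det(I−A) = 0.4425.
m_1 = (0.60 + 0.35) / 0.4425 = 0.95 / 0.4425 ≈ 2.1469.

m_1 = 2.1469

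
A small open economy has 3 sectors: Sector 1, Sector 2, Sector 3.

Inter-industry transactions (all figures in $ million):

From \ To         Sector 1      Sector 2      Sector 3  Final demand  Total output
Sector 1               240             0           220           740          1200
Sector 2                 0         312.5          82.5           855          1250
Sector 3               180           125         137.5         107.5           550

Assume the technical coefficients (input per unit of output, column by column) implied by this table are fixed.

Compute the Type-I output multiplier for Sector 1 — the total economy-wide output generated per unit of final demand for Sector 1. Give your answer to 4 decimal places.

m_1 = 1.7366

Technical coefficients a_ij = z_ij / X_j:
  a_11 = 240/1200 = 0.20, a_21 = 0/1200 = 0.00, a_31 = 180/1200 = 0.15
  a_12 = 0/1250 = 0.00, a_22 = 312.5/1250 = 0.25, a_32 = 125/1250 = 0.10
  a_13 = 220/550 = 0.40, a_23 = 82.5/550 = 0.15, a_33 = 137.5/550 = 0.25
I − A =
  [   0.80     0.00    -0.40]
  [   0.00     0.75    -0.15]
  [  -0.15    -0.10     0.75]
Cofactors of I−A, C_ij = (−1)^(i+j)·(minor ij) (rows/columns in the sector order above):
  C_11 = (0.75)(0.75) − (-0.15)(-0.10) = 0.5475
  C_12 = −[(0.00)(0.75) − (-0.15)(-0.15)] = 0.0225
  C_13 = (0.00)(-0.10) − (0.75)(-0.15) = 0.1125
  C_21 = −[(0.00)(0.75) − (-0.40)(-0.10)] = 0.0400
  C_22 = (0.80)(0.75) − (-0.40)(-0.15) = 0.5400
  C_23 = −[(0.80)(-0.10) − (0.00)(-0.15)] = 0.0800
  C_31 = (0.00)(-0.15) − (-0.40)(0.75) = 0.3000
  C_32 = −[(0.80)(-0.15) − (-0.40)(0.00)] = 0.1200
  C_33 = (0.80)(0.75) − (0.00)(0.00) = 0.6000
det(I−A) = Σ_j (I−A)_1j·C_1j = (0.80)(0.5475) + (0.00)(0.0225) + (-0.40)(0.1125) = 0.3930
adj(I−A) = Cᵀ =
  [ 0.5475   0.0400   0.3000]
  [ 0.0225   0.5400   0.1200]
  [ 0.1125   0.0800   0.6000]
(I − A)⁻¹ = adj(I−A) / det(I−A) ≈
  [   1.39313     0.10178     0.76336]
  [   0.05725     1.37405     0.30534]
  [   0.28626     0.20356     1.52672]
The output multiplier for sector j is the column-j sum of the Leontief inverse (I − A)⁻¹ = adj(I−A) / det(I−A).
Column 1 of adj(I−A): (0.5475, 0.0225, 0.1125); det(I−A) = 0.3930.
m_1 = (0.5475 + 0.0225 + 0.1125) / 0.3930 = 0.6825 / 0.3930 ≈ 1.7366.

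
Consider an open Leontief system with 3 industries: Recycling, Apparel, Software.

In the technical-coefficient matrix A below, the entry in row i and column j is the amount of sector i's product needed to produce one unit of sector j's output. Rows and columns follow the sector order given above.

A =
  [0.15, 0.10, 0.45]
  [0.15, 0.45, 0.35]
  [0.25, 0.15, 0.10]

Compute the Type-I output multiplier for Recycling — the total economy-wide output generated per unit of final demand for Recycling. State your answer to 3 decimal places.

I − A =
  [   0.85    -0.10    -0.45]
  [  -0.15     0.55    -0.35]
  [  -0.25    -0.15     0.90]
Cofactors of I−A, C_ij = (−1)^(i+j)·(minor ij) (rows/columns in the sector order above):
  C_11 = (0.55)(0.90) − (-0.35)(-0.15) = 0.4425
  C_12 = −[(-0.15)(0.90) − (-0.35)(-0.25)] = 0.2225
  C_13 = (-0.15)(-0.15) − (0.55)(-0.25) = 0.1600
  C_21 = −[(-0.10)(0.90) − (-0.45)(-0.15)] = 0.1575
  C_22 = (0.85)(0.90) − (-0.45)(-0.25) = 0.6525
  C_23 = −[(0.85)(-0.15) − (-0.10)(-0.25)] = 0.1525
  C_31 = (-0.10)(-0.35) − (-0.45)(0.55) = 0.2825
  C_32 = −[(0.85)(-0.35) − (-0.45)(-0.15)] = 0.3650
  C_33 = (0.85)(0.55) − (-0.10)(-0.15) = 0.4525
det(I−A) = Σ_j (I−A)_1j·C_1j = (0.85)(0.4425) + (-0.10)(0.2225) + (-0.45)(0.1600) = 0.281875
adj(I−A) = Cᵀ =
  [ 0.4425   0.1575   0.2825]
  [ 0.2225   0.6525   0.3650]
  [ 0.1600   0.1525   0.4525]
(I − A)⁻¹ = adj(I−A) / det(I−A) ≈
  [   1.5698     0.5588     1.0022]
  [   0.7894     2.3149     1.2949]
  [   0.5676     0.5410     1.6053]
The output multiplier for sector j is the column-j sum of the Leontief inverse (I − A)⁻¹ = adj(I−A) / det(I−A).
Column R of adj(I−A): (0.4425, 0.2225, 0.1600); det(I−A) = 0.281875.
m_R = (0.4425 + 0.2225 + 0.1600) / 0.281875 = 0.825 / 0.281875 ≈ 2.927.

m_R = 2.927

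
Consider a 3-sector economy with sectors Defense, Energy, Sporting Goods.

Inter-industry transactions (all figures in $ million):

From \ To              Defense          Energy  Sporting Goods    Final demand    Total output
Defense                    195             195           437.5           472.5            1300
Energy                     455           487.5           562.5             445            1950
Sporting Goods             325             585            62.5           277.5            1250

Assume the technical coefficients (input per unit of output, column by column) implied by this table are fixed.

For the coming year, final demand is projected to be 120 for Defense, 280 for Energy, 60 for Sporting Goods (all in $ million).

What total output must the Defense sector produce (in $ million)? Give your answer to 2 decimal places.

Technical coefficients a_ij = z_ij / X_j:
  a_DD = 195/1300 = 0.15, a_ED = 455/1300 = 0.35, a_SD = 325/1300 = 0.25
  a_DE = 195/1950 = 0.10, a_EE = 487.5/1950 = 0.25, a_SE = 585/1950 = 0.30
  a_DS = 437.5/1250 = 0.35, a_ES = 562.5/1250 = 0.45, a_SS = 62.5/1250 = 0.05
I − A =
  [   0.85    -0.10    -0.35]
  [  -0.35     0.75    -0.45]
  [  -0.25    -0.30     0.95]
Cofactors of I−A, C_ij = (−1)^(i+j)·(minor ij) (rows/columns in the sector order above):
  C_11 = (0.75)(0.95) − (-0.45)(-0.30) = 0.5775
  C_12 = −[(-0.35)(0.95) − (-0.45)(-0.25)] = 0.4450
  C_13 = (-0.35)(-0.30) − (0.75)(-0.25) = 0.2925
  C_21 = −[(-0.10)(0.95) − (-0.35)(-0.30)] = 0.2000
  C_22 = (0.85)(0.95) − (-0.35)(-0.25) = 0.7200
  C_23 = −[(0.85)(-0.30) − (-0.10)(-0.25)] = 0.2800
  C_31 = (-0.10)(-0.45) − (-0.35)(0.75) = 0.3075
  C_32 = −[(0.85)(-0.45) − (-0.35)(-0.35)] = 0.5050
  C_33 = (0.85)(0.75) − (-0.10)(-0.35) = 0.6025
det(I−A) = Σ_j (I−A)_1j·C_1j = (0.85)(0.5775) + (-0.10)(0.4450) + (-0.35)(0.2925) = 0.3440
adj(I−A) = Cᵀ =
  [ 0.5775   0.2000   0.3075]
  [ 0.4450   0.7200   0.5050]
  [ 0.2925   0.2800   0.6025]
(I − A)⁻¹ = adj(I−A) / det(I−A) ≈
  [   1.6788     0.5814     0.8939]
  [   1.2936     2.0930     1.4680]
  [   0.8503     0.8140     1.7515]
x = (I − A)⁻¹ d = adj(I−A)·d / det(I−A), with det(I−A) = 0.3440:
  x_D = (0.5775·120 + 0.2000·280 + 0.3075·60) / 0.3440 = 143.75 / 0.3440 ≈ 417.88
  x_E = (0.4450·120 + 0.7200·280 + 0.5050·60) / 0.3440 = 285.30 / 0.3440 ≈ 829.36
  x_S = (0.2925·120 + 0.2800·280 + 0.6025·60) / 0.3440 = 149.65 / 0.3440 ≈ 435.03

x_D = 417.88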